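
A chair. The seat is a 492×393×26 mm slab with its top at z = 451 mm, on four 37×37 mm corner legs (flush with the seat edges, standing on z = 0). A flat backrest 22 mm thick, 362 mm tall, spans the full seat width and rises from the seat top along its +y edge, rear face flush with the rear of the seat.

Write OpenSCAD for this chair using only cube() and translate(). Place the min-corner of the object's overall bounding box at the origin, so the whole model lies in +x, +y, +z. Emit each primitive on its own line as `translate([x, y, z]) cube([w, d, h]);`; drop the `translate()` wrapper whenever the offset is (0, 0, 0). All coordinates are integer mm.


// leg_h = 451 - 26 = 425
translate([0, 0, 425]) cube([492, 393, 26]);
cube([37, 37, 425]);
translate([455, 0, 0]) cube([37, 37, 425]);
translate([0, 356, 0]) cube([37, 37, 425]);
translate([455, 356, 0]) cube([37, 37, 425]);
translate([0, 371, 451]) cube([492, 22, 362]);


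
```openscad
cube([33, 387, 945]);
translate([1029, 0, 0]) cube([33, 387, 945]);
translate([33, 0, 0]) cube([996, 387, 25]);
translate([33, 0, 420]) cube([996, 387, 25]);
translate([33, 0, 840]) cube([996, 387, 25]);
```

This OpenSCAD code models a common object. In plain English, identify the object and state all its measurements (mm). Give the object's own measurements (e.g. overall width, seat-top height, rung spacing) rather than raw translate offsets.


An open bookshelf. Two side panels, each 33 mm thick, 387 mm deep and 945 mm tall, stand 1062 mm apart (outside-to-outside). Between them sit 3 shelves, each 25 mm thick and 387 mm deep, spanning the full gap between the sides. The bottom shelf rests on the floor (its underside at z = 0) and the clear gap between one shelf's top and the next shelf's underside is 395 mm.


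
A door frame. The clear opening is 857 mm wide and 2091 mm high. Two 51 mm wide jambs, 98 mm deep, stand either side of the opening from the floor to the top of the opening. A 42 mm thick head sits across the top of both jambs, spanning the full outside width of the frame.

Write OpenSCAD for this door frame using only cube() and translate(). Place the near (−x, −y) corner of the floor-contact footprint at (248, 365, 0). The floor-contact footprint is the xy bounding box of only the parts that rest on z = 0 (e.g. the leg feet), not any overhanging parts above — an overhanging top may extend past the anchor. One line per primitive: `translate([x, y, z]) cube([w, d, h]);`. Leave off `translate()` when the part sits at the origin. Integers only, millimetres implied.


translate([248, 365, 0]) cube([51, 98, 2091]);
translate([1156, 365, 0]) cube([51, 98, 2091]);
translate([248, 365, 2091]) cube([959, 98, 42]);


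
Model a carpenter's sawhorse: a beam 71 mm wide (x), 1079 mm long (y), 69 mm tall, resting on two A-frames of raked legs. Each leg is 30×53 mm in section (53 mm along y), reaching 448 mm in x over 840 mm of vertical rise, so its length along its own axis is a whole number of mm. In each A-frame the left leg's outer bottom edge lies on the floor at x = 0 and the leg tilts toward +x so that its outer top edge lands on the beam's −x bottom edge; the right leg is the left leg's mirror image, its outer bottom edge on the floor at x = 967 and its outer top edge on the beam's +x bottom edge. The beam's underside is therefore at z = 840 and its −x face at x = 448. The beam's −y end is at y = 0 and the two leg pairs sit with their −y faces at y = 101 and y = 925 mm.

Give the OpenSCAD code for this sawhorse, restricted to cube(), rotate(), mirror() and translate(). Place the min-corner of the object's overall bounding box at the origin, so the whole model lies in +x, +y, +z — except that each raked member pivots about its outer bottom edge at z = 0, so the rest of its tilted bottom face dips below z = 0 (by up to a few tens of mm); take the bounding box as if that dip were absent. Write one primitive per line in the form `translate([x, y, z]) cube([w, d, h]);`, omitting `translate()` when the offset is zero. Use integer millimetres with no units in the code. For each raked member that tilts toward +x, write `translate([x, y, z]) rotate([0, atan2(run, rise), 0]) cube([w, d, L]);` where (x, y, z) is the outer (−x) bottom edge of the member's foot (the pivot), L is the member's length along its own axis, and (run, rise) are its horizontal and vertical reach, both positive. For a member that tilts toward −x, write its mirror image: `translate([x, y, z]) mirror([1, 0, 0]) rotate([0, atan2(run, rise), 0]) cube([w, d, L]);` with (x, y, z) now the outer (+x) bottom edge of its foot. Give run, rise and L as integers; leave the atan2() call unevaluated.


translate([448, 0, 840]) cube([71, 1079, 69]);
translate([0, 101, 0]) rotate([0, atan2(448, 840), 0]) cube([30, 53, 952]);
translate([967, 101, 0]) mirror([1, 0, 0]) rotate([0, atan2(448, 840), 0]) cube([30, 53, 952]);
translate([0, 925, 0]) rotate([0, atan2(448, 840), 0]) cube([30, 53, 952]);
translate([967, 925, 0]) mirror([1, 0, 0]) rotate([0, atan2(448, 840), 0]) cube([30, 53, 952]);


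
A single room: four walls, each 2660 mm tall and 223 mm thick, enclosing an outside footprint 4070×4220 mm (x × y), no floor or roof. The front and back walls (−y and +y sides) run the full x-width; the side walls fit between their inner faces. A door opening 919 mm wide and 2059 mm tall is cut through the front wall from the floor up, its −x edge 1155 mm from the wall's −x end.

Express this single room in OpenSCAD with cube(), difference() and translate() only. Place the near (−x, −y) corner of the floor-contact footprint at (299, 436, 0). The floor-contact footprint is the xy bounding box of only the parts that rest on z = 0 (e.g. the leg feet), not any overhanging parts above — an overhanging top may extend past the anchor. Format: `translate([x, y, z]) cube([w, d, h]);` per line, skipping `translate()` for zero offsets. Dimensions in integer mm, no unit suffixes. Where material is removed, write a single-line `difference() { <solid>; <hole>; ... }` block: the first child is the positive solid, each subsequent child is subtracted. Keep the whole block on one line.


difference() { translate([299, 436, 0]) cube([4070, 223, 2660]); translate([1454, 436, 0]) cube([919, 223, 2059]); }
translate([299, 4433, 0]) cube([4070, 223, 2660]);
translate([299, 659, 0]) cube([223, 3774, 2660]);
translate([4146, 659, 0]) cube([223, 3774, 2660]);


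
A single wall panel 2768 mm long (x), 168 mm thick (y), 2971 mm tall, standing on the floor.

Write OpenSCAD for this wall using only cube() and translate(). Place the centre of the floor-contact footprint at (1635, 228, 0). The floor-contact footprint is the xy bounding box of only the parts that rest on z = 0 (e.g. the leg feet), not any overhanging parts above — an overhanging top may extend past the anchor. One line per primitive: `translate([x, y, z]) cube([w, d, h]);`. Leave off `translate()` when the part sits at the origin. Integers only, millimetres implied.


translate([251, 144, 0]) cube([2768, 168, 2971]);


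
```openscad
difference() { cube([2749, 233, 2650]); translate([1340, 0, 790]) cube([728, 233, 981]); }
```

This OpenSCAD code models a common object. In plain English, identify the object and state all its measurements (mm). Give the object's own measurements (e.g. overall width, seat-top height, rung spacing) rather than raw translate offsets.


A wall 2749 mm long (x), 233 mm thick (y), 2650 mm tall, with a rectangular window opening cut through it. The opening is 728 mm wide and 981 mm tall; its sill is at z = 790 mm and its near (−x) edge is 1340 mm from the wall's −x end. The opening passes through the full wall thickness.


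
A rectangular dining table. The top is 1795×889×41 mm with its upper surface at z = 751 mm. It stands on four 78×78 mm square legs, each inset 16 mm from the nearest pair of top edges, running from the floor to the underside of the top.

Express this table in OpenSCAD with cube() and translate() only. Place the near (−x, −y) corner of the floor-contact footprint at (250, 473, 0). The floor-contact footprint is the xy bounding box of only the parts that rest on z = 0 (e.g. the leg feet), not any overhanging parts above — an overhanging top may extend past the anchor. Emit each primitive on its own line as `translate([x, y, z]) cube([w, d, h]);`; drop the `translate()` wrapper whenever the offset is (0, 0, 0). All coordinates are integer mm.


translate([234, 457, 710]) cube([1795, 889, 41]);
translate([250, 473, 0]) cube([78, 78, 710]);
translate([1935, 473, 0]) cube([78, 78, 710]);
translate([250, 1252, 0]) cube([78, 78, 710]);
translate([1935, 1252, 0]) cube([78, 78, 710]);


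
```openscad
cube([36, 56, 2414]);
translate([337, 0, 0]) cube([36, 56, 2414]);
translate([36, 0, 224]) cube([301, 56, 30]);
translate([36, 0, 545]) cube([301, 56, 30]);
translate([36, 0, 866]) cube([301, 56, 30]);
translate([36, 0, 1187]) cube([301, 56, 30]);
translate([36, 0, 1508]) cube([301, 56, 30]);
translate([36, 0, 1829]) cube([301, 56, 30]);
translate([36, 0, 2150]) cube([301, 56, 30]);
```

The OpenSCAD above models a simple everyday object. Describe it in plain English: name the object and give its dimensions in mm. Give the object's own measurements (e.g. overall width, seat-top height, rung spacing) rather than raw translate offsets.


A straight ladder. Two 36×56 mm vertical rails, 2414 mm tall, stand 373 mm apart (outside-to-outside) with their front faces coplanar on the −y side. 7 rungs, each 56 mm deep and 30 mm tall, span between the inner faces of the rails, front faces flush with the rails. The lowest rung's underside is at z = 224 mm and rungs are spaced 321 mm apart (underside to underside).


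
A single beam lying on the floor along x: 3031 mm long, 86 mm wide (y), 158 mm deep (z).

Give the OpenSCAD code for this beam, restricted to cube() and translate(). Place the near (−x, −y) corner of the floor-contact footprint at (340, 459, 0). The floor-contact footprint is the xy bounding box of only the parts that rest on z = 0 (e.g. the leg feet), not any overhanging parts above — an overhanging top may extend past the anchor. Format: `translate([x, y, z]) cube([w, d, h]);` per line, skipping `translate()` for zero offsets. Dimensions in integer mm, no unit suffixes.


translate([340, 459, 0]) cube([3031, 86, 158]);


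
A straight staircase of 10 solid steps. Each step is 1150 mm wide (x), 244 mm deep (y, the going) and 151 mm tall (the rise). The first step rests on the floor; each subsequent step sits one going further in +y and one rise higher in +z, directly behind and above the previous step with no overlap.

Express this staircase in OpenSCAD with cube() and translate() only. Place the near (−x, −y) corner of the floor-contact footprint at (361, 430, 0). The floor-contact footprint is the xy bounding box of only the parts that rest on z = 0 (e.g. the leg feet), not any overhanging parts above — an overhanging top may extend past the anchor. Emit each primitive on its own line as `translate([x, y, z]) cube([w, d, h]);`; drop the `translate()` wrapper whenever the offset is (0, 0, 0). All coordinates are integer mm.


translate([361, 430, 0]) cube([1150, 244, 151]);
translate([361, 674, 151]) cube([1150, 244, 151]);
translate([361, 918, 302]) cube([1150, 244, 151]);
translate([361, 1162, 453]) cube([1150, 244, 151]);
translate([361, 1406, 604]) cube([1150, 244, 151]);
translate([361, 1650, 755]) cube([1150, 244, 151]);
translate([361, 1894, 906]) cube([1150, 244, 151]);
translate([361, 2138, 1057]) cube([1150, 244, 151]);
translate([361, 2382, 1208]) cube([1150, 244, 151]);
translate([361, 2626, 1359]) cube([1150, 244, 151]);


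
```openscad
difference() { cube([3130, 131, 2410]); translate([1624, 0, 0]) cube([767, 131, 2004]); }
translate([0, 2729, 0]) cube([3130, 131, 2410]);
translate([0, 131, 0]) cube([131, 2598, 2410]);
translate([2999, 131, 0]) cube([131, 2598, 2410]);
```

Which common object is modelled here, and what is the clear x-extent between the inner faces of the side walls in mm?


A single room. The interior width is 2868 mm.

Four walls enclosing a rectangle with a door in the front wall — a room. Outside width 3130 minus two 131 mm walls gives 2868 mm.


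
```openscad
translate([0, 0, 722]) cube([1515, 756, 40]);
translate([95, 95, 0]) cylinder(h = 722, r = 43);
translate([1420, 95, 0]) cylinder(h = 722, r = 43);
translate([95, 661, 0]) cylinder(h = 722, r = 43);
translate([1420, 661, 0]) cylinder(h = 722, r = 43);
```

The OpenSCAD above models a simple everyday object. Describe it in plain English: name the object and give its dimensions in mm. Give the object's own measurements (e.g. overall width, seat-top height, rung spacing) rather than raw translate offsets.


A table: top 1515 mm (x) × 756 mm (y), 40 mm thick, upper face at z = 762 mm, on four round legs of 86 mm diameter, each leg's bounding box inset 52 mm from the nearest pair of top edges from z = 0 to the bottom of the top.


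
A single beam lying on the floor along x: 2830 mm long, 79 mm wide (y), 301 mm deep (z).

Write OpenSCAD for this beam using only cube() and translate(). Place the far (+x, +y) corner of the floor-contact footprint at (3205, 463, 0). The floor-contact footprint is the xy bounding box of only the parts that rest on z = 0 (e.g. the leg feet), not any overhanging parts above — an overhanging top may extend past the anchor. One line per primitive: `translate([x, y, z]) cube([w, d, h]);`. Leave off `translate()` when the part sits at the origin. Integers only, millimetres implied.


translate([375, 384, 0]) cube([2830, 79, 301]);


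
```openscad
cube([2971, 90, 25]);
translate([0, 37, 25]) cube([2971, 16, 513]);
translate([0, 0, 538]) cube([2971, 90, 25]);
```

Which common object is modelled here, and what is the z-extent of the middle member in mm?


An I-beam. The web height is 513 mm.

Two wide flanges with a thin centred web — an I-beam. Overall 563 mm minus two 25 mm flanges gives a web of 563 − 2·25 = 513 mm.


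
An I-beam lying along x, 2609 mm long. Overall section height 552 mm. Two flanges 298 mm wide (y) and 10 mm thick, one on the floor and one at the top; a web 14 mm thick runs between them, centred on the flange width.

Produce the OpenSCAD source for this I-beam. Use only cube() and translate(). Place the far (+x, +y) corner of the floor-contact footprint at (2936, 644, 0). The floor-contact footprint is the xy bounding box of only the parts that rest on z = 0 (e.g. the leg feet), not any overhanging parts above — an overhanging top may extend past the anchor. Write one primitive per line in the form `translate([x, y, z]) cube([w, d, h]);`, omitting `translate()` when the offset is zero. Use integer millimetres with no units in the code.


translate([327, 346, 0]) cube([2609, 298, 10]);
translate([327, 488, 10]) cube([2609, 14, 532]);
translate([327, 346, 542]) cube([2609, 298, 10]);


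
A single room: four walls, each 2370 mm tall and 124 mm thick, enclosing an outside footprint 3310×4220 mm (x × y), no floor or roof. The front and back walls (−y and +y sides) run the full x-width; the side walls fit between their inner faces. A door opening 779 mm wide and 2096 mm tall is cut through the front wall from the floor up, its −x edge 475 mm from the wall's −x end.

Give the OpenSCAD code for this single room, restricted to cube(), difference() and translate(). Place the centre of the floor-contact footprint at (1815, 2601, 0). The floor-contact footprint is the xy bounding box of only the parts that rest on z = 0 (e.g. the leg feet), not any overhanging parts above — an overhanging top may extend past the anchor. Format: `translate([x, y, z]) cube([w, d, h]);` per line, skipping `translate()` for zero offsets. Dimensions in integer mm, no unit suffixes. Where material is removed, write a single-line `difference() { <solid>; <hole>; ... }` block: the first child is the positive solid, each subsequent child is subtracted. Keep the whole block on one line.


difference() { translate([160, 491, 0]) cube([3310, 124, 2370]); translate([635, 491, 0]) cube([779, 124, 2096]); }
translate([160, 4587, 0]) cube([3310, 124, 2370]);
translate([160, 615, 0]) cube([124, 3972, 2370]);
translate([3346, 615, 0]) cube([124, 3972, 2370]);


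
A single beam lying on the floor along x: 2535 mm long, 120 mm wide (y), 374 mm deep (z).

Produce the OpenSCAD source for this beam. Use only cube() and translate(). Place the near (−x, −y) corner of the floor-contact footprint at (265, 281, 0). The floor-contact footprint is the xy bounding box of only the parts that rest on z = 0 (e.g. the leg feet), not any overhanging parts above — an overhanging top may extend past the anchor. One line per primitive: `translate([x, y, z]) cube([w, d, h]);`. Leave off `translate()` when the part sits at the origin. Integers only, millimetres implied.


translate([265, 281, 0]) cube([2535, 120, 374]);


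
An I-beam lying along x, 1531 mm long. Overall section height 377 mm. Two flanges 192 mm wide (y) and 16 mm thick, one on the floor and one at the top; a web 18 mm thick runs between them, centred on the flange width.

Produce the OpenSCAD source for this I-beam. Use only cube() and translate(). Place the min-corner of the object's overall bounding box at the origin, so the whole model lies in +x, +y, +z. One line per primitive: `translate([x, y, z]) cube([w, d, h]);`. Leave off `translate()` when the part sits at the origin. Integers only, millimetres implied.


cube([1531, 192, 16]);
translate([0, 87, 16]) cube([1531, 18, 345]);
translate([0, 0, 361]) cube([1531, 192, 16]);


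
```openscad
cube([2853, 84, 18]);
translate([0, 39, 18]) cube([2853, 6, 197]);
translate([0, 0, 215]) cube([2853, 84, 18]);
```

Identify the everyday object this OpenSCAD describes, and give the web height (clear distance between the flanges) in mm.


An I-beam. The web height is 197 mm.

Two wide flanges with a thin centred web — an I-beam. Overall 233 mm minus two 18 mm flanges gives a web of 233 − 2·18 = 197 mm.


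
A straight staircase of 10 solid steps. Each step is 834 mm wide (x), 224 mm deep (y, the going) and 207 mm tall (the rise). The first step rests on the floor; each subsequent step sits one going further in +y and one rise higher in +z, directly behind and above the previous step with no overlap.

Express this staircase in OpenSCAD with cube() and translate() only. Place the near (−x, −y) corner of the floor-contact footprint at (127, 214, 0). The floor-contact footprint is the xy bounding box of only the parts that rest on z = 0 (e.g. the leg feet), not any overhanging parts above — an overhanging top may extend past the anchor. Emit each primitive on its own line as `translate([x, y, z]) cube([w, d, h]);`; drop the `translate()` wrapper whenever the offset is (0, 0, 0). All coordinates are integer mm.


translate([127, 214, 0]) cube([834, 224, 207]);
translate([127, 438, 207]) cube([834, 224, 207]);
translate([127, 662, 414]) cube([834, 224, 207]);
translate([127, 886, 621]) cube([834, 224, 207]);
translate([127, 1110, 828]) cube([834, 224, 207]);
translate([127, 1334, 1035]) cube([834, 224, 207]);
translate([127, 1558, 1242]) cube([834, 224, 207]);
translate([127, 1782, 1449]) cube([834, 224, 207]);
translate([127, 2006, 1656]) cube([834, 224, 207]);
translate([127, 2230, 1863]) cube([834, 224, 207]);


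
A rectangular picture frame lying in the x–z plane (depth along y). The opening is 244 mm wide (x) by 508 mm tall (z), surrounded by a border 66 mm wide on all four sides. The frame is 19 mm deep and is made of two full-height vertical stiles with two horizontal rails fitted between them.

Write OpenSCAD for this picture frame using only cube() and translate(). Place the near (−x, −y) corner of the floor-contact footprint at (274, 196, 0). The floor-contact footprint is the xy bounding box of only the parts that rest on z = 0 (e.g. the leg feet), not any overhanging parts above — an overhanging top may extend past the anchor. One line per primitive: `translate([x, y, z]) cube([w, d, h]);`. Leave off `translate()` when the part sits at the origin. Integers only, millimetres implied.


translate([274, 196, 0]) cube([66, 19, 640]);
translate([584, 196, 0]) cube([66, 19, 640]);
translate([340, 196, 0]) cube([244, 19, 66]);
translate([340, 196, 574]) cube([244, 19, 66]);


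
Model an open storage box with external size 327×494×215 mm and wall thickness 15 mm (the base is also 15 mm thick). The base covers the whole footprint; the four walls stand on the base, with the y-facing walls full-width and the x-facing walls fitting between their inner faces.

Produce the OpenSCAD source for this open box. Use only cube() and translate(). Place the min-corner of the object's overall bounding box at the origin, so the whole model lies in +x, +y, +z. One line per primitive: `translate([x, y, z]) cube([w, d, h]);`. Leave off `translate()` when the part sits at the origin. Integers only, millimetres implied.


cube([327, 494, 15]);
translate([0, 0, 15]) cube([327, 15, 200]);
translate([0, 479, 15]) cube([327, 15, 200]);
translate([0, 15, 15]) cube([15, 464, 200]);
translate([312, 15, 15]) cube([15, 464, 200]);


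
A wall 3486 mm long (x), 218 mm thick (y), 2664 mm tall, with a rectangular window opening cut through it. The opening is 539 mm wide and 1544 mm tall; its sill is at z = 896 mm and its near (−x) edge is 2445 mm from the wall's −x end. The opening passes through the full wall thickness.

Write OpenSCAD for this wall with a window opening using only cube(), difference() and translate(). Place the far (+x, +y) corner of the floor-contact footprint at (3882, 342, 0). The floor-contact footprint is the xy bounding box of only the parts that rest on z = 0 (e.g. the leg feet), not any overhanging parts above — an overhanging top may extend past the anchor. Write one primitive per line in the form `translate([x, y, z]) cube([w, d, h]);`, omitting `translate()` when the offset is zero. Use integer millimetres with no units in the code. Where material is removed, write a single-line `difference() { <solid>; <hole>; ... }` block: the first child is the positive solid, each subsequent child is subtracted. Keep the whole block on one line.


difference() { translate([396, 124, 0]) cube([3486, 218, 2664]); translate([2841, 124, 896]) cube([539, 218, 1544]); }


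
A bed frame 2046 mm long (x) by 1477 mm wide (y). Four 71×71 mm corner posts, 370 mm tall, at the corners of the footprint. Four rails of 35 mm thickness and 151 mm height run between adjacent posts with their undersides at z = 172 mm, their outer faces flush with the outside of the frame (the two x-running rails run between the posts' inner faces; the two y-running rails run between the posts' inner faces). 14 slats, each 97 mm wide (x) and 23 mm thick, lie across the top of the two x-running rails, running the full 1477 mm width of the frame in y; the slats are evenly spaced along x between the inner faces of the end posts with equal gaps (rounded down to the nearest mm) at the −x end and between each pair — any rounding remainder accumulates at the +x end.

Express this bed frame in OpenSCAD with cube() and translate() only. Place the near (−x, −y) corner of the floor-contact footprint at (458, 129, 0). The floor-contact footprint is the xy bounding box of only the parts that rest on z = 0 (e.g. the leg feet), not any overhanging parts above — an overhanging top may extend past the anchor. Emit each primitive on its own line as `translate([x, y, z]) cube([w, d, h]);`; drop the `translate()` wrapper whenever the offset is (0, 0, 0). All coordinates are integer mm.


// slat z = rail_z + rail_h = 172 + 151 = 323
// slat gap = ⌊(1904 − 14·97) / 15⌋ = 36
translate([458, 129, 0]) cube([71, 71, 370]);
translate([458, 1535, 0]) cube([71, 71, 370]);
translate([2433, 129, 0]) cube([71, 71, 370]);
translate([2433, 1535, 0]) cube([71, 71, 370]);
translate([529, 129, 172]) cube([1904, 35, 151]);
translate([529, 1571, 172]) cube([1904, 35, 151]);
translate([458, 200, 172]) cube([35, 1335, 151]);
translate([2469, 200, 172]) cube([35, 1335, 151]);
translate([565, 129, 323]) cube([97, 1477, 23]);
translate([698, 129, 323]) cube([97, 1477, 23]);
translate([831, 129, 323]) cube([97, 1477, 23]);
translate([964, 129, 323]) cube([97, 1477, 23]);
translate([1097, 129, 323]) cube([97, 1477, 23]);
translate([1230, 129, 323]) cube([97, 1477, 23]);
translate([1363, 129, 323]) cube([97, 1477, 23]);
translate([1496, 129, 323]) cube([97, 1477, 23]);
translate([1629, 129, 323]) cube([97, 1477, 23]);
translate([1762, 129, 323]) cube([97, 1477, 23]);
translate([1895, 129, 323]) cube([97, 1477, 23]);
translate([2028, 129, 323]) cube([97, 1477, 23]);
translate([2161, 129, 323]) cube([97, 1477, 23]);
translate([2294, 129, 323]) cube([97, 1477, 23]);


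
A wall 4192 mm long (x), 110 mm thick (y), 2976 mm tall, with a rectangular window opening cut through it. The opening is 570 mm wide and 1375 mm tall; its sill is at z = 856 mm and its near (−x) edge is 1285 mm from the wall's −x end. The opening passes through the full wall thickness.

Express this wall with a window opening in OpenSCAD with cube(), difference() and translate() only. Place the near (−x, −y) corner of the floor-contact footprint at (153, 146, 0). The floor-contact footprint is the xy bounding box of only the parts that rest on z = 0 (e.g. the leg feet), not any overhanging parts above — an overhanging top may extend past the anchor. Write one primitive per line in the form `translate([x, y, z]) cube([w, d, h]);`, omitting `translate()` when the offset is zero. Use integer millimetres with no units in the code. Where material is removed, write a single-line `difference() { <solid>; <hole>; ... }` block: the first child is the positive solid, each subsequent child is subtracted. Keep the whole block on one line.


difference() { translate([153, 146, 0]) cube([4192, 110, 2976]); translate([1438, 146, 856]) cube([570, 110, 1375]); }


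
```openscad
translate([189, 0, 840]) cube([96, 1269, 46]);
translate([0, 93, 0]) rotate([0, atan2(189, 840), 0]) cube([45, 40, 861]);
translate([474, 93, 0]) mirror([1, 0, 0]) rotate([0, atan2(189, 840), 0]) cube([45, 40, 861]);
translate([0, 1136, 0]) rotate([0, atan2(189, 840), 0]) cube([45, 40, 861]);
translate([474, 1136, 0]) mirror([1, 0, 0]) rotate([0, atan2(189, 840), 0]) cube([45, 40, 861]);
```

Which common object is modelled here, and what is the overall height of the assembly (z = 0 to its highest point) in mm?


A sawhorse. The overall height is 886 mm.

A beam across two mirrored pairs of raked legs — a sawhorse. The beam's underside is at z = 840 (matching the legs' vertical rise in atan2(189, 840)) and the beam is 46 mm tall, so its top is at 840 + 46 = 886 mm. The raked legs top out at the beam's underside, so that is the highest point.


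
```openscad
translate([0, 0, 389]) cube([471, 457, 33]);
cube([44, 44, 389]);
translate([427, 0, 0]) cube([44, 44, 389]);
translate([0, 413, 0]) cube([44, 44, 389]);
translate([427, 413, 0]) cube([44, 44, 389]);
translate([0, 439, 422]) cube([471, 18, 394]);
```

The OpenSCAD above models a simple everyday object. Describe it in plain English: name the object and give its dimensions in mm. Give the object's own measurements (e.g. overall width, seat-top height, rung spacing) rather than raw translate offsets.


A chair. The seat is a 471×457×33 mm slab with its top at z = 422 mm, on four 44×44 mm corner legs (flush with the seat edges, standing on z = 0). A flat backrest 18 mm thick, 394 mm tall, spans the full seat width and rises from the seat top along its +y edge, rear face flush with the rear of the seat.


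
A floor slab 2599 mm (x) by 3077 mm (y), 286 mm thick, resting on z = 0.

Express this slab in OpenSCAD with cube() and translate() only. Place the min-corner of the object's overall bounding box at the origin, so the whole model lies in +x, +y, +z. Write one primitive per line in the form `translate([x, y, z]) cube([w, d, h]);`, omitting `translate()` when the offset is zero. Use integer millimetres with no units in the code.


cube([2599, 3077, 286]);


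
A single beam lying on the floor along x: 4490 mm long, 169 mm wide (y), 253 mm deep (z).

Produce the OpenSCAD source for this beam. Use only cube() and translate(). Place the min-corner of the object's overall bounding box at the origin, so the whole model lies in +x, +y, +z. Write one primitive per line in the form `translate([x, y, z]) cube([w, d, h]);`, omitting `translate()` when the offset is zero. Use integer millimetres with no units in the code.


cube([4490, 169, 253]);


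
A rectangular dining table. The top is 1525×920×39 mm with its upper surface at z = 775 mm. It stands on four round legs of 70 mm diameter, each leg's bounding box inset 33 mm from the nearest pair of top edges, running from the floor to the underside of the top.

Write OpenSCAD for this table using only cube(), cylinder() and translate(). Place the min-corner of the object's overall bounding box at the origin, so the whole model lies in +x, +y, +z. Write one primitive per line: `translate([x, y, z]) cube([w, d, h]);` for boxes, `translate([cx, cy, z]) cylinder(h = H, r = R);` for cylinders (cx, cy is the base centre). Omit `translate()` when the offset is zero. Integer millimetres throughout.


translate([0, 0, 736]) cube([1525, 920, 39]);
translate([68, 68, 0]) cylinder(h = 736, r = 35);
translate([1457, 68, 0]) cylinder(h = 736, r = 35);
translate([68, 852, 0]) cylinder(h = 736, r = 35);
translate([1457, 852, 0]) cylinder(h = 736, r = 35);


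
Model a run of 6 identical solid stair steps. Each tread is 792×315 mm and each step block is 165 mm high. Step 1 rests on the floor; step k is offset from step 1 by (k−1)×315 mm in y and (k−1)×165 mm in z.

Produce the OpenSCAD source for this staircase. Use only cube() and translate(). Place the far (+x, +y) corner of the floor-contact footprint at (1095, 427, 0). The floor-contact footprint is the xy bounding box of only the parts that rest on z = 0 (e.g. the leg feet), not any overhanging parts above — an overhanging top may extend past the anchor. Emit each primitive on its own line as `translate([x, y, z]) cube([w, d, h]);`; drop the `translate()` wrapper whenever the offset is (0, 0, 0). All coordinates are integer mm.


translate([303, 112, 0]) cube([792, 315, 165]);
translate([303, 427, 165]) cube([792, 315, 165]);
translate([303, 742, 330]) cube([792, 315, 165]);
translate([303, 1057, 495]) cube([792, 315, 165]);
translate([303, 1372, 660]) cube([792, 315, 165]);
translate([303, 1687, 825]) cube([792, 315, 165]);


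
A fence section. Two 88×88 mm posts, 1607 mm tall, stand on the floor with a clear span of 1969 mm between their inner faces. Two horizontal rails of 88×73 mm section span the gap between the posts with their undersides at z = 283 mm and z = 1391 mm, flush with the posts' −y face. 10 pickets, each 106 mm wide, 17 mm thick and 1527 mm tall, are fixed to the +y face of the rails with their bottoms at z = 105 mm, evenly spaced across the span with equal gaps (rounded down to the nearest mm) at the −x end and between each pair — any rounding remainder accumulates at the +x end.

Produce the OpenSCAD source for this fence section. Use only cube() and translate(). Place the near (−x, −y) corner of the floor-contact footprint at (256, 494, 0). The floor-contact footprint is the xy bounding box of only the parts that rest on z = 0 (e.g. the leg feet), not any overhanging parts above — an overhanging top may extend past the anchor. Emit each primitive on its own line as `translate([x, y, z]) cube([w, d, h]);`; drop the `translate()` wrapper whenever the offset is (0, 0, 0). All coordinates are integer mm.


translate([256, 494, 0]) cube([88, 88, 1607]);
translate([2313, 494, 0]) cube([88, 88, 1607]);
translate([344, 494, 283]) cube([1969, 88, 73]);
translate([344, 494, 1391]) cube([1969, 88, 73]);
translate([426, 582, 105]) cube([106, 17, 1527]);
translate([614, 582, 105]) cube([106, 17, 1527]);
translate([802, 582, 105]) cube([106, 17, 1527]);
translate([990, 582, 105]) cube([106, 17, 1527]);
translate([1178, 582, 105]) cube([106, 17, 1527]);
translate([1366, 582, 105]) cube([106, 17, 1527]);
translate([1554, 582, 105]) cube([106, 17, 1527]);
translate([1742, 582, 105]) cube([106, 17, 1527]);
translate([1930, 582, 105]) cube([106, 17, 1527]);
translate([2118, 582, 105]) cube([106, 17, 1527]);


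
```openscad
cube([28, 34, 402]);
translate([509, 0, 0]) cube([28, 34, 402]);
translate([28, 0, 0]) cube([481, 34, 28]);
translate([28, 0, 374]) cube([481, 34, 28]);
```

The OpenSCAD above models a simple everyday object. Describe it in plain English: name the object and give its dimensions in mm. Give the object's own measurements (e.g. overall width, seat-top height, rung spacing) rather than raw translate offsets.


A rectangular picture frame lying in the x–z plane (depth along y). The opening is 481 mm wide (x) by 346 mm tall (z), surrounded by a border 28 mm wide on all four sides. The frame is 34 mm deep and is made of two full-height vertical stiles with two horizontal rails fitted between them.


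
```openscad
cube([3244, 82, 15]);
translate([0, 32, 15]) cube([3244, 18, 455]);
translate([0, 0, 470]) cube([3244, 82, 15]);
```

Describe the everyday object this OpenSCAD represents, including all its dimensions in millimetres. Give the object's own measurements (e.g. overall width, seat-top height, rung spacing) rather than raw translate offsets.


An I-beam lying along x, 3244 mm long. Overall section height 485 mm. Two flanges 82 mm wide (y) and 15 mm thick, one on the floor and one at the top; a web 18 mm thick runs between them, centred on the flange width.


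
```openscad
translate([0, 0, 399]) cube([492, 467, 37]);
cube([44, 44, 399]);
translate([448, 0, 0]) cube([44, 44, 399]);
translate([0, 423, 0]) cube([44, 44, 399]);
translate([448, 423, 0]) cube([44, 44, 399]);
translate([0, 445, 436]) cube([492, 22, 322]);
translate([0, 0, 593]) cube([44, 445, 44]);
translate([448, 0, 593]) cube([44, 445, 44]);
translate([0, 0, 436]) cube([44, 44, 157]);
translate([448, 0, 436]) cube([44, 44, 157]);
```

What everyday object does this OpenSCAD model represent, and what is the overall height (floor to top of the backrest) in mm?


A chair. The overall height is 758 mm.

A slab on four corner posts with a tall panel at the back — a chair. The seat slab sits at z = 399 with thickness 37, and the 322 mm backrest starts at the seat top, so the overall height is 399 + 37 + 322 = 758 mm.


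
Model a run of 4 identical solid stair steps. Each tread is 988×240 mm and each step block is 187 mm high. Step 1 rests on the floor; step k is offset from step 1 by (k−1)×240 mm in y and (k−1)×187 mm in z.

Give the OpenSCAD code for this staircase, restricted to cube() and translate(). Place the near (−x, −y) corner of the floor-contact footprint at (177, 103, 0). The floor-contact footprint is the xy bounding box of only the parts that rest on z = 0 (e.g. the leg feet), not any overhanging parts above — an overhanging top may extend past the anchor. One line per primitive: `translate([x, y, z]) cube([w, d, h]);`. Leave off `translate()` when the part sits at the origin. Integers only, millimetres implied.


translate([177, 103, 0]) cube([988, 240, 187]);
translate([177, 343, 187]) cube([988, 240, 187]);
translate([177, 583, 374]) cube([988, 240, 187]);
translate([177, 823, 561]) cube([988, 240, 187]);


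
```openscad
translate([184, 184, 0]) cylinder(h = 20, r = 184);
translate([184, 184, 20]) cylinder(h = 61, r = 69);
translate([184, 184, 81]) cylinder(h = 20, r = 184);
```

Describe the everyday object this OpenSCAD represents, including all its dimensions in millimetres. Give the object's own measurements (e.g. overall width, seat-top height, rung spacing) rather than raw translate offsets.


A spool: two coaxial disc flanges of radius 184 mm and thickness 20 mm, joined by a core cylinder of radius 69 mm and height 61 mm. The lower flange rests on z = 0 and the three cylinders share a vertical axis.


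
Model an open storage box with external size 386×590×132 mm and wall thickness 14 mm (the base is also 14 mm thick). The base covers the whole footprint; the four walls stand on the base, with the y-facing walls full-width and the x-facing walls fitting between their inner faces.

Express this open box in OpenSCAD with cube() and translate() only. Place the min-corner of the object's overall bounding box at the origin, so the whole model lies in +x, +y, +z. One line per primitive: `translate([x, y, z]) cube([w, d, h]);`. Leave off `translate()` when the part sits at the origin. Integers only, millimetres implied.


cube([386, 590, 14]);
translate([0, 0, 14]) cube([386, 14, 118]);
translate([0, 576, 14]) cube([386, 14, 118]);
translate([0, 14, 14]) cube([14, 562, 118]);
translate([372, 14, 14]) cube([14, 562, 118]);


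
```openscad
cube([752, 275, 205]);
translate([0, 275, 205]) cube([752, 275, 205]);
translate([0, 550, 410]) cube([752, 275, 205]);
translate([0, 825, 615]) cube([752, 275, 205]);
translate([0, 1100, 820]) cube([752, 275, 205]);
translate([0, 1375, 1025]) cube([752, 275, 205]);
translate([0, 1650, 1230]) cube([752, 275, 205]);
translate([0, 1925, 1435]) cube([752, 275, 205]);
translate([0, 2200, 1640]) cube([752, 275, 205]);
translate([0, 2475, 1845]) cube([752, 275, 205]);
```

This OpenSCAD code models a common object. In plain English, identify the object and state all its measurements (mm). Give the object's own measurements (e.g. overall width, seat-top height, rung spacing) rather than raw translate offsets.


A straight staircase of 10 solid steps. Each step is 752 mm wide (x), 275 mm deep (y, the going) and 205 mm tall (the rise). The first step rests on the floor; each subsequent step sits one going further in +y and one rise higher in +z, directly behind and above the previous step with no overlap.


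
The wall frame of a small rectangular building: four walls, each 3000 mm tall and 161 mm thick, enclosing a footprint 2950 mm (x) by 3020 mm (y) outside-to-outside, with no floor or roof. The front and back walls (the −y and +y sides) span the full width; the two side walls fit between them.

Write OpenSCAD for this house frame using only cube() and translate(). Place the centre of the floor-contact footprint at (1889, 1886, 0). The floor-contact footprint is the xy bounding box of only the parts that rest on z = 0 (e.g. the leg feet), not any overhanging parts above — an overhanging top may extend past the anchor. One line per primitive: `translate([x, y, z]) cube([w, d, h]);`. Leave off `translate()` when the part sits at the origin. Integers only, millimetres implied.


translate([414, 376, 0]) cube([2950, 161, 3000]);
translate([414, 3235, 0]) cube([2950, 161, 3000]);
translate([414, 537, 0]) cube([161, 2698, 3000]);
translate([3203, 537, 0]) cube([161, 2698, 3000]);


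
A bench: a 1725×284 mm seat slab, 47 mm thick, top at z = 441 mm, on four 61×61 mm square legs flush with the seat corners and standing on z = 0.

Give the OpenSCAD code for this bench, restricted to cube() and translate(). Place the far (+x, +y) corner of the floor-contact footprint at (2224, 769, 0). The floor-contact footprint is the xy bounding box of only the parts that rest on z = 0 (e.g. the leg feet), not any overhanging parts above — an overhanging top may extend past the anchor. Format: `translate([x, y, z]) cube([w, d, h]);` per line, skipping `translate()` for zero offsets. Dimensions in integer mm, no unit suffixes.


// leg_h = 441 − 47 = 394
translate([499, 485, 394]) cube([1725, 284, 47]);
translate([499, 485, 0]) cube([61, 61, 394]);
translate([499, 708, 0]) cube([61, 61, 394]);
translate([2163, 485, 0]) cube([61, 61, 394]);
translate([2163, 708, 0]) cube([61, 61, 394]);


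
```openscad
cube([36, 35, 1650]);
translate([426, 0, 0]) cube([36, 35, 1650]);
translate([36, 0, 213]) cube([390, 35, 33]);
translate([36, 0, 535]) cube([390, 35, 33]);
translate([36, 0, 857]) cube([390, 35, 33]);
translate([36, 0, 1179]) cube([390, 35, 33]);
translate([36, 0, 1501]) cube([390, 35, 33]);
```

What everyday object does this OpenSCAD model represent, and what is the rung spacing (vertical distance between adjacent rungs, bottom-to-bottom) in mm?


A ladder. The rung spacing is 322 mm.

Two tall 36×35 posts with 5 short bars between them — a ladder. Adjacent rungs sit at z = 213 and z = 535, so the spacing is 535 − 213 = 322 mm.
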